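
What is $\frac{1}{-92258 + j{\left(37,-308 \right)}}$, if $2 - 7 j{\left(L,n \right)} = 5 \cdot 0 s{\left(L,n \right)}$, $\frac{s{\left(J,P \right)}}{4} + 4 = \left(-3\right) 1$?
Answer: $- \frac{7}{645804} \approx -1.0839 \cdot 10^{-5}$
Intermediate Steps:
$s{\left(J,P \right)} = -28$ ($s{\left(J,P \right)} = -16 + 4 \left(\left(-3\right) 1\right) = -16 + 4 \left(-3\right) = -16 - 12 = -28$)
$j{\left(L,n \right)} = \frac{2}{7}$ ($j{\left(L,n \right)} = \frac{2}{7} - \frac{5 \cdot 0 \left(-28\right)}{7} = \frac{2}{7} - \frac{0 \left(-28\right)}{7} = \frac{2}{7} - 0 = \frac{2}{7} + 0 = \frac{2}{7}$)
$\frac{1}{-92258 + j{\left(37,-308 \right)}} = \frac{1}{-92258 + \frac{2}{7}} = \frac{1}{- \frac{645804}{7}} = - \frac{7}{645804}$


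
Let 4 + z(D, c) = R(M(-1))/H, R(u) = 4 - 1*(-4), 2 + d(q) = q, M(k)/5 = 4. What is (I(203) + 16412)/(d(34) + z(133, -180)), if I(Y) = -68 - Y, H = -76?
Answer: 306679/530 ≈ 578.64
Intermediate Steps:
M(k) = 20 (M(k) = 5*4 = 20)
d(q) = -2 + q
R(u) = 8 (R(u) = 4 + 4 = 8)
z(D, c) = -78/19 (z(D, c) = -4 + 8/(-76) = -4 + 8*(-1/76) = -4 - 2/19 = -78/19)
(I(203) + 16412)/(d(34) + z(133, -180)) = ((-68 - 1*203) + 16412)/((-2 + 34) - 78/19) = ((-68 - 203) + 16412)/(32 - 78/19) = (-271 + 16412)/(530/19) = 16141*(19/530) = 306679/530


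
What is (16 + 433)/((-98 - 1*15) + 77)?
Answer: -449/36 ≈ -12.472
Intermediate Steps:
(16 + 433)/((-98 - 1*15) + 77) = 449/((-98 - 15) + 77) = 449/(-113 + 77) = 449/(-36) = 449*(-1/36) = -449/36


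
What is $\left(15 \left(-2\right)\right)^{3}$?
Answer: $-27000$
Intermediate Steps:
$\left(15 \left(-2\right)\right)^{3} = \left(-30\right)^{3} = -27000$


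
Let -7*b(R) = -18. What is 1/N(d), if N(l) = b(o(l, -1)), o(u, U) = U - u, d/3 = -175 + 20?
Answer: 7/18 ≈ 0.38889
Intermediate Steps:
d = -465 (d = 3*(-175 + 20) = 3*(-155) = -465)
b(R) = 18/7 (b(R) = -⅐*(-18) = 18/7)
N(l) = 18/7
1/N(d) = 1/(18/7) = 7/18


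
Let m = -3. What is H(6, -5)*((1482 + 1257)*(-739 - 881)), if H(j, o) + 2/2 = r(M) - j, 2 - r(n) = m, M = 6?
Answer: 8874360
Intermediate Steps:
r(n) = 5 (r(n) = 2 - 1*(-3) = 2 + 3 = 5)
H(j, o) = 4 - j (H(j, o) = -1 + (5 - j) = 4 - j)
H(6, -5)*((1482 + 1257)*(-739 - 881)) = (4 - 1*6)*((1482 + 1257)*(-739 - 881)) = (4 - 6)*(2739*(-1620)) = -2*(-4437180) = 8874360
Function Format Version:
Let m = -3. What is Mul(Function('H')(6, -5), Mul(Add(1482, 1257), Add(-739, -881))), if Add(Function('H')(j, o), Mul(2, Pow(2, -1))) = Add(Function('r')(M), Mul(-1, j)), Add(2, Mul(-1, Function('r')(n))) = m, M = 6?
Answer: 8874360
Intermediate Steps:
Function('r')(n) = 5 (Function('r')(n) = Add(2, Mul(-1, -3)) = Add(2, 3) = 5)
Function('H')(j, o) = Add(4, Mul(-1, j)) (Function('H')(j, o) = Add(-1, Add(5, Mul(-1, j))) = Add(4, Mul(-1, j)))
Mul(Function('H')(6, -5), Mul(Add(1482, 1257), Add(-739, -881))) = Mul(Add(4, Mul(-1, 6)), Mul(Add(1482, 1257), Add(-739, -881))) = Mul(Add(4, -6), Mul(2739, -1620)) = Mul(-2, -4437180) = 8874360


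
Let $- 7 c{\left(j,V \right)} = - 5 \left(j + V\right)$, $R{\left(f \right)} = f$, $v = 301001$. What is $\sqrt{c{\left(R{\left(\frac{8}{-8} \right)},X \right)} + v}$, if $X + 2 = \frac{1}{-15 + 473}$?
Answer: $\frac{\sqrt{3093797505246}}{3206} \approx 548.63$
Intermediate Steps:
$X = - \frac{915}{458}$ ($X = -2 + \frac{1}{-15 + 473} = -2 + \frac{1}{458} = - \frac{915}{458} \approx -1.9978$)
$c{\left(j,V \right)} = \frac{5 V}{7} + \frac{5 j}{7}$ ($c{\left(j,V \right)} = - \frac{\left(-5\right) \left(j + V\right)}{7} = - \frac{\left(-5\right) \left(V + j\right)}{7} = - \frac{- 5 V - 5 j}{7} = \frac{5 V}{7} + \frac{5 j}{7}$)
$\sqrt{c{\left(R{\left(\frac{8}{-8} \right)},X \right)} + v} = \sqrt{\left(\frac{5}{7} \left(- \frac{915}{458}\right) + \frac{5 \frac{8}{-8}}{7}\right) + 301001} = \sqrt{\left(- \frac{4575}{3206} + \frac{5 \cdot 8 \left(- \frac{1}{8}\right)}{7}\right) + 301001} = \sqrt{\left(- \frac{4575}{3206} + \frac{5}{7} \left(-1\right)\right) + 301001} = \sqrt{\left(- \frac{4575}{3206} - \frac{5}{7}\right) + 301001} = \sqrt{- \frac{6865}{3206} + 301001} = \sqrt{\frac{965002341}{3206}} = \frac{\sqrt{3093797505246}}{3206}$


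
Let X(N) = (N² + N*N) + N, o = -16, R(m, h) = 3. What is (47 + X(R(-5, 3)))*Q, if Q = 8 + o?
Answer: -544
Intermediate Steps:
X(N) = N + 2*N² (X(N) = (N² + N²) + N = 2*N² + N = N + 2*N²)
Q = -8 (Q = 8 - 16 = -8)
(47 + X(R(-5, 3)))*Q = (47 + 3*(1 + 2*3))*(-8) = (47 + 3*(1 + 6))*(-8) = (47 + 3*7)*(-8) = (47 + 21)*(-8) = 68*(-8) = -544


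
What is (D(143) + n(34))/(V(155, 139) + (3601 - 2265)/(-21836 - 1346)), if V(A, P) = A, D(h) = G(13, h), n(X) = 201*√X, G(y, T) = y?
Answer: 11591/138149 + 2329791*√34/1795937 ≈ 7.6481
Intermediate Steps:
D(h) = 13
(D(143) + n(34))/(V(155, 139) + (3601 - 2265)/(-21836 - 1346)) = (13 + 201*√34)/(155 + (3601 - 2265)/(-21836 - 1346)) = (13 + 201*√34)/(155 + 1336/(-23182)) = (13 + 201*√34)/(155 + 1336*(-1/23182)) = (13 + 201*√34)/(155 - 668/11591) = (13 + 201*√34)/(1795937/11591) = (13 + 201*√34)*(11591/1795937) = 11591/138149 + 2329791*√34/1795937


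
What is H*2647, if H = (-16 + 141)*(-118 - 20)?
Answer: -45660750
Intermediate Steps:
H = -17250 (H = 125*(-138) = -17250)
H*2647 = -17250*2647 = -45660750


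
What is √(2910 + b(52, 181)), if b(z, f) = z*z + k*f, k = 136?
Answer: √30230 ≈ 173.87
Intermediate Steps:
b(z, f) = z² + 136*f (b(z, f) = z*z + 136*f = z² + 136*f)
√(2910 + b(52, 181)) = √(2910 + (52² + 136*181)) = √(2910 + (2704 + 24616)) = √(2910 + 27320) = √30230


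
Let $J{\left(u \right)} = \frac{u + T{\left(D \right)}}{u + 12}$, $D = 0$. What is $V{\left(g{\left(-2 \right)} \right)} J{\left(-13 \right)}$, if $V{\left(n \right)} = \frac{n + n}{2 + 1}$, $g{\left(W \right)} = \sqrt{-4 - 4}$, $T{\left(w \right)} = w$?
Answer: $\frac{52 i \sqrt{2}}{3} \approx 24.513 i$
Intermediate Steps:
$J{\left(u \right)} = \frac{u}{12 + u}$ ($J{\left(u \right)} = \frac{u + 0}{u + 12} = \frac{u}{12 + u}$)
$g{\left(W \right)} = 2 i \sqrt{2}$ ($g{\left(W \right)} = \sqrt{-8} = 2 i \sqrt{2}$)
$V{\left(n \right)} = \frac{2 n}{3}$
$V{\left(g{\left(-2 \right)} \right)} J{\left(-13 \right)} = \frac{2 \cdot 2 i \sqrt{2}}{3} \left(- \frac{13}{12 - 13}\right) = \frac{4 i \sqrt{2}}{3} \left(- \frac{13}{-1}\right) = \frac{4 i \sqrt{2}}{3} \left(\left(-13\right) \left(-1\right)\right) = \frac{4 i \sqrt{2}}{3} \cdot 13 = \frac{52 i \sqrt{2}}{3}$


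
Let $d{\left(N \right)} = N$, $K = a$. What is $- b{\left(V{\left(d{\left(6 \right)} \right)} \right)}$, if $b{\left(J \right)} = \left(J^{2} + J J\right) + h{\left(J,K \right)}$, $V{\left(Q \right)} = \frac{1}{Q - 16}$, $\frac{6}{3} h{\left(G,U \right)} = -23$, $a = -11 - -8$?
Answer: $\frac{287}{25} \approx 11.48$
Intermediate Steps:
$a = -3$ ($a = -11 + 8 = -3$)
$K = -3$
$h{\left(G,U \right)} = - \frac{23}{2}$ ($h{\left(G,U \right)} = \frac{1}{2} \left(-23\right) = - \frac{23}{2}$)
$V{\left(Q \right)} = \frac{1}{-16 + Q}$
$b{\left(J \right)} = - \frac{23}{2} + 2 J^{2}$ ($b{\left(J \right)} = \left(J^{2} + J J\right) - \frac{23}{2} = \left(J^{2} + J^{2}\right) - \frac{23}{2} = 2 J^{2} - \frac{23}{2} = - \frac{23}{2} + 2 J^{2}$)
$- b{\left(V{\left(d{\left(6 \right)} \right)} \right)} = - (- \frac{23}{2} + 2 \left(\frac{1}{-16 + 6}\right)^{2}) = - (- \frac{23}{2} + 2 \left(\frac{1}{-10}\right)^{2}) = - (- \frac{23}{2} + 2 \left(- \frac{1}{10}\right)^{2}) = - (- \frac{23}{2} + 2 \cdot \frac{1}{100}) = - (- \frac{23}{2} + \frac{1}{50}) = \left(-1\right) \left(- \frac{287}{25}\right) = \frac{287}{25}$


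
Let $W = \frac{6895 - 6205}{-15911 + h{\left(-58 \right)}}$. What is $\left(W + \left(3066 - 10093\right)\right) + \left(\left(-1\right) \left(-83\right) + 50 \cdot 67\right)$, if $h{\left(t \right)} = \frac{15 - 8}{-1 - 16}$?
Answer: $- \frac{486083583}{135247} \approx -3594.0$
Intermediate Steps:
$h{\left(t \right)} = - \frac{7}{17}$ ($h{\left(t \right)} = \frac{7}{-17} = 7 \left(- \frac{1}{17}\right) = - \frac{7}{17}$)
$W = - \frac{5865}{135247}$ ($W = \frac{6895 - 6205}{-15911 - \frac{7}{17}} = \frac{690}{- \frac{270494}{17}} = 690 \left(- \frac{17}{270494}\right) = - \frac{5865}{135247} \approx -0.043365$)
$\left(W + \left(3066 - 10093\right)\right) + \left(\left(-1\right) \left(-83\right) + 50 \cdot 67\right) = \left(- \frac{5865}{135247} + \left(3066 - 10093\right)\right) + \left(\left(-1\right) \left(-83\right) + 50 \cdot 67\right) = \left(- \frac{5865}{135247} - 7027\right) + \left(83 + 3350\right) = - \frac{950386534}{135247} + 3433 = - \frac{486083583}{135247}$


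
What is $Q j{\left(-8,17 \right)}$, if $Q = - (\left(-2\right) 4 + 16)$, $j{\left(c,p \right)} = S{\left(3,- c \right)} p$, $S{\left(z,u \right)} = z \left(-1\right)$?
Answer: $408$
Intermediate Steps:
$S{\left(z,u \right)} = - z$
$j{\left(c,p \right)} = - 3 p$ ($j{\left(c,p \right)} = \left(-1\right) 3 p = - 3 p$)
$Q = -8$ ($Q = - (-8 + 16) = \left(-1\right) 8 = -8$)
$Q j{\left(-8,17 \right)} = - 8 \left(\left(-3\right) 17\right) = \left(-8\right) \left(-51\right) = 408$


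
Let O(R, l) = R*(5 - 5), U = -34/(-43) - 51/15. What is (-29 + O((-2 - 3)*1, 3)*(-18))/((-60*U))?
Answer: -1247/6732 ≈ -0.18523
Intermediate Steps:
U = -561/215 (U = -34*(-1/43) - 51*1/15 = 34/43 - 17/5 = -561/215 ≈ -2.6093)
O(R, l) = 0 (O(R, l) = R*0 = 0)
(-29 + O((-2 - 3)*1, 3)*(-18))/((-60*U)) = (-29 + 0*(-18))/((-60*(-561/215))) = (-29 + 0)/(6732/43) = -29*43/6732 = -1247/6732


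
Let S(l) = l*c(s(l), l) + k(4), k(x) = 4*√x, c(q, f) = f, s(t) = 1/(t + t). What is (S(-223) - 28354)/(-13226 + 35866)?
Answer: 21383/22640 ≈ 0.94448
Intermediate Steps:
s(t) = 1/(2*t)
S(l) = 8 + l² (S(l) = l*l + 4*√4 = l² + 4*2 = l² + 8 = 8 + l²)
(S(-223) - 28354)/(-13226 + 35866) = ((8 + (-223)²) - 28354)/(-13226 + 35866) = ((8 + 49729) - 28354)/22640 = (49737 - 28354)*(1/22640) = 21383*(1/22640) = 21383/22640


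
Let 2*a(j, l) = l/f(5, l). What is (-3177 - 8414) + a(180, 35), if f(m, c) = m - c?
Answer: -139099/12 ≈ -11592.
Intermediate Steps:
a(j, l) = l/(2*(5 - l)) (a(j, l) = (l/(5 - l))/2 = l/(2*(5 - l)))
(-3177 - 8414) + a(180, 35) = (-3177 - 8414) - 1*35/(-10 + 2*35) = -11591 - 1*35/(-10 + 70) = -11591 - 1*35/60 = -11591 - 1*35*1/60 = -11591 - 7/12 = -139099/12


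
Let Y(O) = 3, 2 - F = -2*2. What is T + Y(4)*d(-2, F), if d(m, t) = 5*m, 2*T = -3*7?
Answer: -81/2 ≈ -40.500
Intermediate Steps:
F = 6 (F = 2 - (-2)*2 = 2 - 1*(-4) = 2 + 4 = 6)
T = -21/2 (T = (-3*7)/2 = (1/2)*(-21) = -21/2 ≈ -10.500)
T + Y(4)*d(-2, F) = -21/2 + 3*(5*(-2)) = -21/2 + 3*(-10) = -21/2 - 30 = -81/2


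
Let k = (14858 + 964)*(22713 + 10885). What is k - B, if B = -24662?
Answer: 531612218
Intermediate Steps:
k = 531587556 (k = 15822*33598 = 531587556)
k - B = 531587556 - 1*(-24662) = 531587556 + 24662 = 531612218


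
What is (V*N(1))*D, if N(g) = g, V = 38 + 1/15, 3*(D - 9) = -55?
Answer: -15988/45 ≈ -355.29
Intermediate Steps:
D = -28/3 (D = 9 + (1/3)*(-55) = 9 - 55/3 = -28/3 ≈ -9.3333)
V = 571/15 (V = 38 + 1/15 = 571/15 ≈ 38.067)
(V*N(1))*D = ((571/15)*1)*(-28/3) = (571/15)*(-28/3) = -15988/45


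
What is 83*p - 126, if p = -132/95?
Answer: -22926/95 ≈ -241.33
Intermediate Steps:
p = -132/95 (p = -132*1/95 = -132/95 ≈ -1.3895)
83*p - 126 = 83*(-132/95) - 126 = -10956/95 - 126 = -22926/95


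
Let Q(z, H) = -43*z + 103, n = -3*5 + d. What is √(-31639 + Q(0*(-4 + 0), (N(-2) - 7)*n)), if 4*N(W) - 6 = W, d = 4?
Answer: 12*I*√219 ≈ 177.58*I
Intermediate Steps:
N(W) = 3/2 + W/4
n = -11 (n = -3*5 + 4 = -15 + 4 = -11)
Q(z, H) = 103 - 43*z
√(-31639 + Q(0*(-4 + 0), (N(-2) - 7)*n)) = √(-31639 + (103 - 0*(-4 + 0))) = √(-31639 + (103 - 0*(-4))) = √(-31639 + (103 - 43*0)) = √(-31639 + (103 + 0)) = √(-31639 + 103) = √(-31536) = 12*I*√219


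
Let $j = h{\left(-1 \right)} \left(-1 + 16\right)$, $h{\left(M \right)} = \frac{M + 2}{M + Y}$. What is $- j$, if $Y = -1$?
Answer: $\frac{15}{2} \approx 7.5$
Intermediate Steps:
$h{\left(M \right)} = \frac{2 + M}{-1 + M}$ ($h{\left(M \right)} = \frac{M + 2}{M - 1} = \frac{2 + M}{-1 + M}$)
$j = - \frac{15}{2}$ ($j = \frac{2 - 1}{-1 - 1} \left(-1 + 16\right) = \frac{1}{-2} \cdot 1 \cdot 15 = \left(- \frac{1}{2}\right) 1 \cdot 15 = \left(- \frac{1}{2}\right) 15 = - \frac{15}{2} \approx -7.5$)
$- j = \left(-1\right) \left(- \frac{15}{2}\right) = \frac{15}{2}$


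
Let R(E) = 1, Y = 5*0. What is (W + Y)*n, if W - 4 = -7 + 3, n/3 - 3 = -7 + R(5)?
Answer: 0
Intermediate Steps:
Y = 0
n = -9 (n = 9 + 3*(-7 + 1) = 9 + 3*(-6) = 9 - 18 = -9)
W = 0 (W = 4 + (-7 + 3) = 4 - 4 = 0)
(W + Y)*n = (0 + 0)*(-9) = 0*(-9) = 0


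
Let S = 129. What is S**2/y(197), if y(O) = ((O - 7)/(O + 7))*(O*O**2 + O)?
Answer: 848691/363164575 ≈ 0.0023369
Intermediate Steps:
y(O) = (-7 + O)*(O + O**3)/(7 + O) (y(O) = ((-7 + O)/(7 + O))*(O**3 + O) = ((-7 + O)/(7 + O))*(O + O**3) = (-7 + O)*(O + O**3)/(7 + O))
S**2/y(197) = 129**2/((197*(-7 + 197 + 197**3 - 7*197**2)/(7 + 197))) = 16641/((197*(-7 + 197 + 7645373 - 7*38809)/204)) = 16641/((197*(1/204)*(-7 + 197 + 7645373 - 271663))) = 16641/((197*(1/204)*7373900)) = 16641/(363164575/51) = 16641*(51/363164575) = 848691/363164575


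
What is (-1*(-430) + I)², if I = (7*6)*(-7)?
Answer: 18496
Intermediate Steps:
I = -294 (I = 42*(-7) = -294)
(-1*(-430) + I)² = (-1*(-430) - 294)² = (430 - 294)² = 136² = 18496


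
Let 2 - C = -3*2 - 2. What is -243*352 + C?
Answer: -85526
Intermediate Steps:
C = 10 (C = 2 - (-3*2 - 2) = 2 - (-6 - 2) = 2 - 1*(-8) = 2 + 8 = 10)
-243*352 + C = -243*352 + 10 = -85536 + 10 = -85526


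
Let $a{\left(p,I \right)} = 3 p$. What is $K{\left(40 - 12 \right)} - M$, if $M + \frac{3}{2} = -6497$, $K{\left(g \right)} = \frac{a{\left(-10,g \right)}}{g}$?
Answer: $\frac{45482}{7} \approx 6497.4$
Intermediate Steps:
$K{\left(g \right)} = - \frac{30}{g}$ ($K{\left(g \right)} = \frac{3 \left(-10\right)}{g} = - \frac{30}{g}$)
$M = - \frac{12997}{2}$ ($M = - \frac{3}{2} - 6497 = - \frac{12997}{2} \approx -6498.5$)
$K{\left(40 - 12 \right)} - M = - \frac{30}{40 - 12} - - \frac{12997}{2} = - \frac{30}{40 - 12} + \frac{12997}{2} = - \frac{30}{28} + \frac{12997}{2} = \left(-30\right) \frac{1}{28} + \frac{12997}{2} = - \frac{15}{14} + \frac{12997}{2} = \frac{45482}{7}$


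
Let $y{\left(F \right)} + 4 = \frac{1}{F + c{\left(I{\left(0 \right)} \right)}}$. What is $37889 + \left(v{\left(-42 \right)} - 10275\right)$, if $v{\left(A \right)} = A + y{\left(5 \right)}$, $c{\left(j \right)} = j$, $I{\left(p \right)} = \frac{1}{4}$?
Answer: $\frac{578932}{21} \approx 27568.0$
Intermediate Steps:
$I{\left(p \right)} = \frac{1}{4}$
$y{\left(F \right)} = -4 + \frac{1}{\frac{1}{4} + F}$ ($y{\left(F \right)} = -4 + \frac{1}{F + \frac{1}{4}} = -4 + \frac{1}{\frac{1}{4} + F}$)
$v{\left(A \right)} = - \frac{80}{21} + A$ ($v{\left(A \right)} = A - \frac{80}{1 + 4 \cdot 5} = A - \frac{80}{1 + 20} = A - \frac{80}{21} = - \frac{80}{21} + A$)
$37889 + \left(v{\left(-42 \right)} - 10275\right) = 37889 - \frac{216737}{21} = \frac{578932}{21}$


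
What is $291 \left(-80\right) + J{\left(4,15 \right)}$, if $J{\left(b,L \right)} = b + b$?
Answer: $-23272$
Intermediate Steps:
$J{\left(b,L \right)} = 2 b$
$291 \left(-80\right) + J{\left(4,15 \right)} = 291 \left(-80\right) + 2 \cdot 4 = -23280 + 8 = -23272$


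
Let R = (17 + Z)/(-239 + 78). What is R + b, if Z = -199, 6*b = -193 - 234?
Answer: -9665/138 ≈ -70.036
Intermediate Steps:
b = -427/6 (b = (-193 - 234)/6 = (⅙)*(-427) = -427/6 ≈ -71.167)
R = 26/23 (R = (17 - 199)/(-239 + 78) = -182/(-161) = -182*(-1/161) = 26/23 ≈ 1.1304)
R + b = 26/23 - 427/6 = -9665/138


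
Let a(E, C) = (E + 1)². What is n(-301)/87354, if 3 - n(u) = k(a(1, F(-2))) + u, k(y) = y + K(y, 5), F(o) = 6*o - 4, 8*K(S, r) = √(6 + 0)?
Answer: 50/14559 - √6/698832 ≈ 0.0034308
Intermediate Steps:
K(S, r) = √6/8 (K(S, r) = √(6 + 0)/8 = √6/8)
F(o) = -4 + 6*o
a(E, C) = (1 + E)²
k(y) = y + √6/8
n(u) = -1 - u - √6/8 (n(u) = 3 - (((1 + 1)² + √6/8) + u) = 3 - ((2² + √6/8) + u) = 3 - ((4 + √6/8) + u) = 3 - (4 + u + √6/8) = 3 + (-4 - u - √6/8) = -1 - u - √6/8)
n(-301)/87354 = (-1 - 1*(-301) - √6/8)/87354 = (-1 + 301 - √6/8)*(1/87354) = (300 - √6/8)*(1/87354) = 50/14559 - √6/698832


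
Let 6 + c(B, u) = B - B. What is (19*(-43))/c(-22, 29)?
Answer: 817/6 ≈ 136.17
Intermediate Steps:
c(B, u) = -6 (c(B, u) = -6 + (B - B) = -6 + 0 = -6)
(19*(-43))/c(-22, 29) = (19*(-43))/(-6) = -817*(-⅙) = 817/6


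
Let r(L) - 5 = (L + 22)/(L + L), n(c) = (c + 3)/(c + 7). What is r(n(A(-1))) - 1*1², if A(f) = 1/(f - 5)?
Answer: 1055/34 ≈ 31.029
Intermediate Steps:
A(f) = 1/(-5 + f)
n(c) = (3 + c)/(7 + c)
r(L) = 5 + (22 + L)/(2*L) (r(L) = 5 + (L + 22)/(L + L) = 5 + (22 + L)/((2*L)) = 5 + (22 + L)*(1/(2*L)) = 5 + (22 + L)/(2*L))
r(n(A(-1))) - 1*1² = (11/2 + 11/(((3 + 1/(-5 - 1))/(7 + 1/(-5 - 1))))) - 1*1² = (11/2 + 11/(((3 + 1/(-6))/(7 + 1/(-6))))) - 1*1 = (11/2 + 11/(((3 - ⅙)/(7 - ⅙)))) - 1 = (11/2 + 11/(((17/6)/(41/6)))) - 1 = (11/2 + 11/(((6/41)*(17/6)))) - 1 = (11/2 + 11/(17/41)) - 1 = (11/2 + 11*(41/17)) - 1 = (11/2 + 451/17) - 1 = 1089/34 - 1 = 1055/34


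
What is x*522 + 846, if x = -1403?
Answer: -731520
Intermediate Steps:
x*522 + 846 = -1403*522 + 846 = -732366 + 846 = -731520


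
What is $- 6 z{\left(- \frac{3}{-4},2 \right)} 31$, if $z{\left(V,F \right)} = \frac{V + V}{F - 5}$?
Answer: $93$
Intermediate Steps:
$z{\left(V,F \right)} = \frac{2 V}{-5 + F}$
$- 6 z{\left(- \frac{3}{-4},2 \right)} 31 = - 6 \frac{2 \left(- \frac{3}{-4}\right)}{-5 + 2} \cdot 31 = - 6 \frac{2 \left(\left(-3\right) \left(- \frac{1}{4}\right)\right)}{-3} \cdot 31 = - 6 \cdot 2 \cdot \frac{3}{4} \left(- \frac{1}{3}\right) 31 = - 6 \left(\left(- \frac{1}{2}\right) 31\right) = \left(-6\right) \left(- \frac{31}{2}\right) = 93$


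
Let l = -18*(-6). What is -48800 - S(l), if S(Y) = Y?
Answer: -48908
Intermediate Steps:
l = 108
-48800 - S(l) = -48800 - 1*108 = -48800 - 108 = -48908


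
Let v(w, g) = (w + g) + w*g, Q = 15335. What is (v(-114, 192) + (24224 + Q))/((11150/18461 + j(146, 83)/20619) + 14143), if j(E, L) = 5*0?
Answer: 327664289/261105073 ≈ 1.2549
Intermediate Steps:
v(w, g) = g + w + g*w (v(w, g) = (g + w) + g*w = g + w + g*w)
j(E, L) = 0
(v(-114, 192) + (24224 + Q))/((11150/18461 + j(146, 83)/20619) + 14143) = ((192 - 114 + 192*(-114)) + (24224 + 15335))/((11150/18461 + 0/20619) + 14143) = ((192 - 114 - 21888) + 39559)/((11150*(1/18461) + 0*(1/20619)) + 14143) = (-21810 + 39559)/((11150/18461 + 0) + 14143) = 17749/(11150/18461 + 14143) = 17749/(261105073/18461) = 17749*(18461/261105073) = 327664289/261105073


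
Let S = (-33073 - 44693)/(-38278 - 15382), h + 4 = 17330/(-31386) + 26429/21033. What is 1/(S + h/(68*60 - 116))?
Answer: 153966652676010/223005999595111 ≈ 0.69041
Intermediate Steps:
h = -19083932/5790717 (h = -4 + (17330/(-31386) + 26429/21033) = -4 + (17330*(-1/31386) + 26429*(1/21033)) = -4 + (-8665/15693 + 1391/1107) = -4 + 4078936/5790717 = -19083932/5790717 ≈ -3.2956)
S = 38883/26830 (S = -77766/(-53660) = -77766*(-1/53660) = 38883/26830 ≈ 1.4492)
1/(S + h/(68*60 - 116)) = 1/(38883/26830 - 19083932/(5790717*(68*60 - 116))) = 1/(38883/26830 - 19083932/(5790717*(4080 - 116))) = 1/(38883/26830 - 19083932/5790717/3964) = 1/(38883/26830 - 19083932/5790717*1/3964) = 1/(38883/26830 - 4770983/5738600547) = 1/(223005999595111/153966652676010) = 153966652676010/223005999595111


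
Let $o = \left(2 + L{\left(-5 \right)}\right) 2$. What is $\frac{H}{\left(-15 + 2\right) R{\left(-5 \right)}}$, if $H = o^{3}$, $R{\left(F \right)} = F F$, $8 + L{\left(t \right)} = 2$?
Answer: $\frac{512}{325} \approx 1.5754$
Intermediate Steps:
$L{\left(t \right)} = -6$ ($L{\left(t \right)} = -8 + 2 = -6$)
$R{\left(F \right)} = F^{2}$
$o = -8$ ($o = \left(2 - 6\right) 2 = \left(-4\right) 2 = -8$)
$H = -512$ ($H = \left(-8\right)^{3} = -512$)
$\frac{H}{\left(-15 + 2\right) R{\left(-5 \right)}} = - \frac{512}{\left(-15 + 2\right) \left(-5\right)^{2}} = - \frac{512}{\left(-13\right) 25} = - \frac{512}{-325} = \left(-512\right) \left(- \frac{1}{325}\right) = \frac{512}{325}$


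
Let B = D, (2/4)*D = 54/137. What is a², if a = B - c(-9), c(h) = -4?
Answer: 430336/18769 ≈ 22.928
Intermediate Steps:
D = 108/137 (D = 2*(54/137) = 108/137 ≈ 0.78832)
B = 108/137 ≈ 0.78832
a = 656/137 (a = 108/137 - 1*(-4) = 108/137 + 4 = 656/137 ≈ 4.7883)
a² = (656/137)² = 430336/18769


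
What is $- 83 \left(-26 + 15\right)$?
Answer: $913$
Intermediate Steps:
$- 83 \left(-26 + 15\right) = \left(-83\right) \left(-11\right) = 913$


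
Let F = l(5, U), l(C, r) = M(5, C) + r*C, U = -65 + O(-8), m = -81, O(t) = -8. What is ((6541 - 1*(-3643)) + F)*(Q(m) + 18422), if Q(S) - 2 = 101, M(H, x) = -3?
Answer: 181841400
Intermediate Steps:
U = -73 (U = -65 - 8 = -73)
l(C, r) = -3 + C*r (l(C, r) = -3 + r*C = -3 + C*r)
Q(S) = 103 (Q(S) = 2 + 101 = 103)
F = -368 (F = -3 + 5*(-73) = -3 - 365 = -368)
((6541 - 1*(-3643)) + F)*(Q(m) + 18422) = ((6541 - 1*(-3643)) - 368)*(103 + 18422) = ((6541 + 3643) - 368)*18525 = (10184 - 368)*18525 = 9816*18525 = 181841400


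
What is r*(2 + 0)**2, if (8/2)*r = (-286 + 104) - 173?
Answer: -355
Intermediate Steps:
r = -355/4 (r = ((-286 + 104) - 173)/4 = (-182 - 173)/4 = (1/4)*(-355) = -355/4 ≈ -88.750)
r*(2 + 0)**2 = -355*(2 + 0)**2/4 = -355/4*2**2 = -355/4*4 = -355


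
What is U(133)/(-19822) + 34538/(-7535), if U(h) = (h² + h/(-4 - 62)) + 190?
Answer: -4915891901/896152620 ≈ -5.4855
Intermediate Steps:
U(h) = 190 + h² - h/66 (U(h) = (h² + h/(-66)) + 190 = (h² - h/66) + 190 = 190 + h² - h/66)
U(133)/(-19822) + 34538/(-7535) = (190 + 133² - 1/66*133)/(-19822) + 34538/(-7535) = (190 + 17689 - 133/66)*(-1/19822) + 34538*(-1/7535) = (1179881/66)*(-1/19822) - 34538/7535 = -1179881/1308252 - 34538/7535 = -4915891901/896152620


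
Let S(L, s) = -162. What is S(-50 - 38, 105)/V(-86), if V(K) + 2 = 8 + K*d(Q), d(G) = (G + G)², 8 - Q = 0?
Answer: 81/11005 ≈ 0.0073603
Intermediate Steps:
Q = 8 (Q = 8 - 1*0 = 8 + 0 = 8)
d(G) = 4*G² (d(G) = (2*G)² = 4*G²)
V(K) = 6 + 256*K (V(K) = -2 + (8 + K*(4*8²)) = -2 + (8 + K*(4*64)) = -2 + (8 + K*256) = -2 + (8 + 256*K) = 6 + 256*K)
S(-50 - 38, 105)/V(-86) = -162/(6 + 256*(-86)) = -162/(6 - 22016) = -162/(-22010) = -162*(-1/22010) = 81/11005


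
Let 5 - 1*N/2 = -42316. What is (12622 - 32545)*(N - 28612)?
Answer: -1116285690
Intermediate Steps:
N = 84642 (N = 10 - 2*(-42316) = 10 + 84632 = 84642)
(12622 - 32545)*(N - 28612) = (12622 - 32545)*(84642 - 28612) = -19923*56030 = -1116285690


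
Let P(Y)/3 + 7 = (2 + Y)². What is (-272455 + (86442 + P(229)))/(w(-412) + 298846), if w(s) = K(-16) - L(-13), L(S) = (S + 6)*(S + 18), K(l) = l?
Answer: -25951/298865 ≈ -0.086832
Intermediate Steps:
P(Y) = -21 + 3*(2 + Y)²
L(S) = (6 + S)*(18 + S)
w(s) = 19 (w(s) = -16 - (108 + (-13)² + 24*(-13)) = -16 - (108 + 169 - 312) = -16 - 1*(-35) = -16 + 35 = 19)
(-272455 + (86442 + P(229)))/(w(-412) + 298846) = (-272455 + (86442 + (-21 + 3*(2 + 229)²)))/(19 + 298846) = (-272455 + (86442 + (-21 + 3*231²)))/298865 = (-272455 + (86442 + (-21 + 3*53361)))*(1/298865) = (-272455 + (86442 + (-21 + 160083)))*(1/298865) = (-272455 + (86442 + 160062))*(1/298865) = (-272455 + 246504)*(1/298865) = -25951*1/298865 = -25951/298865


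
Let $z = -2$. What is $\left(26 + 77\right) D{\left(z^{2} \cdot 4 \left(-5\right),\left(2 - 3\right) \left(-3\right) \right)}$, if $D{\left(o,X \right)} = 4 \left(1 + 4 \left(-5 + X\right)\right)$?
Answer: $-2884$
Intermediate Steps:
$D{\left(o,X \right)} = -76 + 16 X$ ($D{\left(o,X \right)} = 4 \left(1 + \left(-20 + 4 X\right)\right) = 4 \left(-19 + 4 X\right) = -76 + 16 X$)
$\left(26 + 77\right) D{\left(z^{2} \cdot 4 \left(-5\right),\left(2 - 3\right) \left(-3\right) \right)} = \left(26 + 77\right) \left(-76 + 16 \left(2 - 3\right) \left(-3\right)\right) = 103 \left(-76 + 16 \left(\left(-1\right) \left(-3\right)\right)\right) = 103 \left(-76 + 16 \cdot 3\right) = 103 \left(-76 + 48\right) = 103 \left(-28\right) = -2884$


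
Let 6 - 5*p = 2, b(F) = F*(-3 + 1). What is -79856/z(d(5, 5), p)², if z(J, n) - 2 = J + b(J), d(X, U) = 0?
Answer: -19964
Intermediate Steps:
b(F) = -2*F (b(F) = F*(-2) = -2*F)
p = ⅘ (p = 6/5 - ⅕*2 = 6/5 - ⅖ = ⅘ ≈ 0.80000)
z(J, n) = 2 - J (z(J, n) = 2 + (J - 2*J) = 2 - J)
-79856/z(d(5, 5), p)² = -79856/(2 - 1*0)² = -79856/(2 + 0)² = -79856/(2²) = -79856/4 = -79856*¼ = -19964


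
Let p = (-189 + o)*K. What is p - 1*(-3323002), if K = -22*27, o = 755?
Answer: 2986798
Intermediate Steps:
K = -594
p = -336204 (p = (-189 + 755)*(-594) = 566*(-594) = -336204)
p - 1*(-3323002) = -336204 - 1*(-3323002) = -336204 + 3323002 = 2986798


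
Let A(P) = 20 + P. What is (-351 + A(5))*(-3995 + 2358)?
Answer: 533662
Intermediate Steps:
(-351 + A(5))*(-3995 + 2358) = (-351 + (20 + 5))*(-3995 + 2358) = (-351 + 25)*(-1637) = -326*(-1637) = 533662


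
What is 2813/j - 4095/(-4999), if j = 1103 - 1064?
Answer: 14221892/194961 ≈ 72.947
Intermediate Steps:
j = 39
2813/j - 4095/(-4999) = 2813/39 - 4095/(-4999) = 2813*(1/39) - 4095*(-1/4999) = 2813/39 + 4095/4999 = 14221892/194961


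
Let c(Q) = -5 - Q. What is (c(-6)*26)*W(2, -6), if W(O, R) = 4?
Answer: 104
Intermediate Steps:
(c(-6)*26)*W(2, -6) = ((-5 - 1*(-6))*26)*4 = ((-5 + 6)*26)*4 = (1*26)*4 = 26*4 = 104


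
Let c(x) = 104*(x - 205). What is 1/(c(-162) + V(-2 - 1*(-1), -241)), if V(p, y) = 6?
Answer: -1/38162 ≈ -2.6204e-5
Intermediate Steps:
c(x) = -21320 + 104*x (c(x) = 104*(-205 + x) = -21320 + 104*x)
1/(c(-162) + V(-2 - 1*(-1), -241)) = 1/((-21320 + 104*(-162)) + 6) = 1/((-21320 - 16848) + 6) = 1/(-38168 + 6) = 1/(-38162) = -1/38162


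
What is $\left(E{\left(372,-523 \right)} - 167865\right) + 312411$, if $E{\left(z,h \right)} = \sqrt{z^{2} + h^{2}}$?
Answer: $144546 + \sqrt{411913} \approx 1.4519 \cdot 10^{5}$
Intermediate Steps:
$E{\left(z,h \right)} = \sqrt{h^{2} + z^{2}}$
$\left(E{\left(372,-523 \right)} - 167865\right) + 312411 = \left(\sqrt{\left(-523\right)^{2} + 372^{2}} - 167865\right) + 312411 = \left(\sqrt{273529 + 138384} - 167865\right) + 312411 = \left(\sqrt{411913} - 167865\right) + 312411 = \left(-167865 + \sqrt{411913}\right) + 312411 = 144546 + \sqrt{411913}$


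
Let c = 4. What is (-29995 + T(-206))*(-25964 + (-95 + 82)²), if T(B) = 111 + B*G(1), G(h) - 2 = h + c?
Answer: 808054170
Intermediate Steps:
G(h) = 6 + h (G(h) = 2 + (h + 4) = 2 + (4 + h) = 6 + h)
T(B) = 111 + 7*B (T(B) = 111 + B*(6 + 1) = 111 + B*7 = 111 + 7*B)
(-29995 + T(-206))*(-25964 + (-95 + 82)²) = (-29995 + (111 + 7*(-206)))*(-25964 + (-95 + 82)²) = (-29995 + (111 - 1442))*(-25964 + (-13)²) = (-29995 - 1331)*(-25964 + 169) = -31326*(-25795) = 808054170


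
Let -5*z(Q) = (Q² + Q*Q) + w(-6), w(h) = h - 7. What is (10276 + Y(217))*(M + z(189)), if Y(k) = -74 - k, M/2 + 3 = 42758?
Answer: 711173637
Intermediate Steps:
M = 85510 (M = -6 + 2*42758 = -6 + 85516 = 85510)
w(h) = -7 + h
z(Q) = 13/5 - 2*Q²/5 (z(Q) = -((Q² + Q*Q) + (-7 - 6))/5 = -((Q² + Q²) - 13)/5 = -(2*Q² - 13)/5 = -(-13 + 2*Q²)/5 = 13/5 - 2*Q²/5)
(10276 + Y(217))*(M + z(189)) = (10276 + (-74 - 1*217))*(85510 + (13/5 - ⅖*189²)) = (10276 + (-74 - 217))*(85510 + (13/5 - ⅖*35721)) = (10276 - 291)*(85510 + (13/5 - 71442/5)) = 9985*(85510 - 71429/5) = 9985*(356121/5) = 711173637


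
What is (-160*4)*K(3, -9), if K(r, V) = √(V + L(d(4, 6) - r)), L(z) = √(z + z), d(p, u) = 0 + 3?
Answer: -1920*I ≈ -1920.0*I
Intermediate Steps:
d(p, u) = 3
L(z) = √2*√z (L(z) = √(2*z) = √2*√z)
K(r, V) = √(V + √2*√(3 - r))
(-160*4)*K(3, -9) = (-160*4)*√(-9 + √2*√(3 - 1*3)) = -640*√(-9 + √2*√(3 - 3)) = -640*√(-9 + √2*√0) = -640*√(-9 + √2*0) = -640*√(-9 + 0) = -1920*I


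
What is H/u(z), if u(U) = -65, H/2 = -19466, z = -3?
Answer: 38932/65 ≈ 598.95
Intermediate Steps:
H = -38932 (H = 2*(-19466) = -38932)
H/u(z) = -38932/(-65) = -38932*(-1/65) = 38932/65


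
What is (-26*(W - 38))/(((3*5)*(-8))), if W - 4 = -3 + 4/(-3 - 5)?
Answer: -65/8 ≈ -8.1250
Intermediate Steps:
W = 1/2 (W = 4 + (-3 + 4/(-3 - 5)) = 4 + (-3 + 4/(-8)) = 4 + (-3 + 4*(-1/8)) = 4 + (-3 - 1/2) = 4 - 7/2 = 1/2 ≈ 0.50000)
(-26*(W - 38))/(((3*5)*(-8))) = (-26*(1/2 - 38))/(((3*5)*(-8))) = (-26*(-75/2))/((15*(-8))) = 975/(-120) = 975*(-1/120) = -65/8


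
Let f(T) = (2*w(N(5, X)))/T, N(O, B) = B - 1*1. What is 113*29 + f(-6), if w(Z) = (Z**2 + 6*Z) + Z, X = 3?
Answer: 3271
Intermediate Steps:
N(O, B) = -1 + B (N(O, B) = B - 1 = -1 + B)
w(Z) = Z**2 + 7*Z
f(T) = 36/T (f(T) = (2*((-1 + 3)*(7 + (-1 + 3))))/T = (2*(2*(7 + 2)))/T = (2*(2*9))/T = (2*18)/T = 36/T)
113*29 + f(-6) = 113*29 + 36/(-6) = 3277 + 36*(-1/6) = 3277 - 6 = 3271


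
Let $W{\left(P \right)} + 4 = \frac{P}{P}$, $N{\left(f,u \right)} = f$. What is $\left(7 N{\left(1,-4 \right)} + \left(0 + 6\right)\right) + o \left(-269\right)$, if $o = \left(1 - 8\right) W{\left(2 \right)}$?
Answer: $-5636$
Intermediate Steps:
$W{\left(P \right)} = -3$ ($W{\left(P \right)} = -4 + \frac{P}{P} = -4 + 1 = -3$)
$o = 21$ ($o = \left(1 - 8\right) \left(-3\right) = \left(-7\right) \left(-3\right) = 21$)
$\left(7 N{\left(1,-4 \right)} + \left(0 + 6\right)\right) + o \left(-269\right) = \left(7 \cdot 1 + \left(0 + 6\right)\right) + 21 \left(-269\right) = \left(7 + 6\right) - 5649 = 13 - 5649 = -5636$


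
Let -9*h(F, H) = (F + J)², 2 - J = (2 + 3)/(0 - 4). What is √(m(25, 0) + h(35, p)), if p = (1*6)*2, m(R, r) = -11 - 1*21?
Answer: I*√3113/4 ≈ 13.949*I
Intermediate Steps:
m(R, r) = -32 (m(R, r) = -11 - 21 = -32)
J = 13/4 (J = 2 - (2 + 3)/(0 - 4) = 2 - 5/(-4) = 2 - 5*(-1)/4 = 2 - 1*(-5/4) = 2 + 5/4 = 13/4 ≈ 3.2500)
p = 12 (p = 6*2 = 12)
h(F, H) = -(13/4 + F)²/9 (h(F, H) = -(F + 13/4)²/9 = -(13/4 + F)²/9)
√(m(25, 0) + h(35, p)) = √(-32 - (13 + 4*35)²/144) = √(-32 - (13 + 140)²/144) = √(-32 - 1/144*153²) = √(-32 - 1/144*23409) = √(-32 - 2601/16) = √(-3113/16) = I*√3113/4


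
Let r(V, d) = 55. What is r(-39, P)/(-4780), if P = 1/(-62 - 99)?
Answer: -11/956 ≈ -0.011506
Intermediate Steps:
P = -1/161 (P = 1/(-161) = -1/161 ≈ -0.0062112)
r(-39, P)/(-4780) = 55/(-4780) = 55*(-1/4780) = -11/956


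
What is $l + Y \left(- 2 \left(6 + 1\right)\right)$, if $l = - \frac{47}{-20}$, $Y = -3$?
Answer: $\frac{887}{20} \approx 44.35$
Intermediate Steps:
$l = \frac{47}{20}$ ($l = - \frac{47 \left(-1\right)}{20} = \left(-1\right) \left(- \frac{47}{20}\right) = \frac{47}{20} \approx 2.35$)
$l + Y \left(- 2 \left(6 + 1\right)\right) = \frac{47}{20} - 3 \left(- 2 \left(6 + 1\right)\right) = \frac{47}{20} - 3 \left(\left(-2\right) 7\right) = \frac{47}{20} - -42 = \frac{47}{20} + 42 = \frac{887}{20}$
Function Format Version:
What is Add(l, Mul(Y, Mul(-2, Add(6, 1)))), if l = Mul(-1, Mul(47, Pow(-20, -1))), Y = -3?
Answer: Rational(887, 20) ≈ 44.350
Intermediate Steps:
l = Rational(47, 20) (l = Mul(-1, Mul(47, Rational(-1, 20))) = Mul(-1, Rational(-47, 20)) = Rational(47, 20) ≈ 2.3500)
Add(l, Mul(Y, Mul(-2, Add(6, 1)))) = Add(Rational(47, 20), Mul(-3, Mul(-2, Add(6, 1)))) = Add(Rational(47, 20), Mul(-3, Mul(-2, 7))) = Add(Rational(47, 20), Mul(-3, -14)) = Add(Rational(47, 20), 42) = Rational(887, 20)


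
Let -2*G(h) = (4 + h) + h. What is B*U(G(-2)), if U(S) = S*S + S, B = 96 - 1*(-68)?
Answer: 0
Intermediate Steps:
G(h) = -2 - h (G(h) = -((4 + h) + h)/2 = -(4 + 2*h)/2 = -2 - h)
B = 164 (B = 96 + 68 = 164)
U(S) = S + S² (U(S) = S² + S = S + S²)
B*U(G(-2)) = 164*((-2 - 1*(-2))*(1 + (-2 - 1*(-2)))) = 164*((-2 + 2)*(1 + (-2 + 2))) = 164*(0*(1 + 0)) = 164*(0*1) = 164*0 = 0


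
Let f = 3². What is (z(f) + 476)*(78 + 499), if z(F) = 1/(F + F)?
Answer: 4944313/18 ≈ 2.7468e+5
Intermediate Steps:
f = 9
z(F) = 1/(2*F)
(z(f) + 476)*(78 + 499) = ((½)/9 + 476)*(78 + 499) = ((½)*(⅑) + 476)*577 = (1/18 + 476)*577 = (8569/18)*577 = 4944313/18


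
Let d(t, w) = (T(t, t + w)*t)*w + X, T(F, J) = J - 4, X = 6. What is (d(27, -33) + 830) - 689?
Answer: 9057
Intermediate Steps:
T(F, J) = -4 + J
d(t, w) = 6 + t*w*(-4 + t + w) (d(t, w) = ((-4 + (t + w))*t)*w + 6 = ((-4 + t + w)*t)*w + 6 = (t*(-4 + t + w))*w + 6 = t*w*(-4 + t + w) + 6 = 6 + t*w*(-4 + t + w))
(d(27, -33) + 830) - 689 = ((6 + 27*(-33)*(-4 + 27 - 33)) + 830) - 689 = ((6 + 27*(-33)*(-10)) + 830) - 689 = ((6 + 8910) + 830) - 689 = (8916 + 830) - 689 = 9746 - 689 = 9057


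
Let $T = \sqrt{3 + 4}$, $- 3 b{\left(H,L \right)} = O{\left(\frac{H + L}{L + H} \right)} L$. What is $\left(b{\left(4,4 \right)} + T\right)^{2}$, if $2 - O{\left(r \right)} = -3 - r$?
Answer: $\left(-8 + \sqrt{7}\right)^{2} \approx 28.668$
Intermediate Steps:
$O{\left(r \right)} = 5 + r$ ($O{\left(r \right)} = 2 - \left(-3 - r\right) = 2 + \left(3 + r\right) = 5 + r$)
$b{\left(H,L \right)} = - 2 L$ ($b{\left(H,L \right)} = - \frac{\left(5 + \frac{H + L}{L + H}\right) L}{3} = - \frac{\left(5 + \frac{H + L}{H + L}\right) L}{3} = - \frac{\left(5 + 1\right) L}{3} = - \frac{6 L}{3} = - 2 L$)
$T = \sqrt{7} \approx 2.6458$
$\left(b{\left(4,4 \right)} + T\right)^{2} = \left(\left(-2\right) 4 + \sqrt{7}\right)^{2} = \left(-8 + \sqrt{7}\right)^{2}$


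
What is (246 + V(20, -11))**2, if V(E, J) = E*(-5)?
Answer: 21316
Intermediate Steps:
V(E, J) = -5*E
(246 + V(20, -11))**2 = (246 - 5*20)**2 = (246 - 100)**2 = 146**2 = 21316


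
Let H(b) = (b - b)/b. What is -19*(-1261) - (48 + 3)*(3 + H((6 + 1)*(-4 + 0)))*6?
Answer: 23041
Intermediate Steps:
H(b) = 0 (H(b) = 0/b = 0)
-19*(-1261) - (48 + 3)*(3 + H((6 + 1)*(-4 + 0)))*6 = -19*(-1261) - (48 + 3)*(3 + 0)*6 = 23959 - 51*3*6 = 23959 - 51*18 = 23959 - 1*918 = 23959 - 918 = 23041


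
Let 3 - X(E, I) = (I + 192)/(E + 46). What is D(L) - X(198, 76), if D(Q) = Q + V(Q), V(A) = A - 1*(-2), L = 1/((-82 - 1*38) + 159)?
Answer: 356/2379 ≈ 0.14964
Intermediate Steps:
L = 1/39 (L = 1/((-82 - 38) + 159) = 1/(-120 + 159) = 1/39 ≈ 0.025641)
V(A) = 2 + A (V(A) = A + 2 = 2 + A)
X(E, I) = 3 - (192 + I)/(46 + E) (X(E, I) = 3 - (I + 192)/(E + 46) = 3 - (192 + I)/(46 + E))
D(Q) = 2 + 2*Q (D(Q) = Q + (2 + Q) = 2 + 2*Q)
D(L) - X(198, 76) = (2 + 2*(1/39)) - (-54 - 1*76 + 3*198)/(46 + 198) = (2 + 2/39) - (-54 - 76 + 594)/244 = 80/39 - 464/244 = 80/39 - 1*116/61 = 80/39 - 116/61 = 356/2379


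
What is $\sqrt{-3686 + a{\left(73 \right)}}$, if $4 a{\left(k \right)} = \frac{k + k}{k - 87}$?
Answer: $\frac{i \sqrt{722967}}{14} \approx 60.734 i$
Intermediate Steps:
$a{\left(k \right)} = \frac{k}{2 \left(-87 + k\right)}$ ($a{\left(k \right)} = \frac{\left(k + k\right) \frac{1}{k - 87}}{4} = \frac{2 k \frac{1}{-87 + k}}{4} = \frac{k}{2 \left(-87 + k\right)}$)
$\sqrt{-3686 + a{\left(73 \right)}} = \sqrt{-3686 + \frac{1}{2} \cdot 73 \frac{1}{-87 + 73}} = \sqrt{-3686 + \frac{1}{2} \cdot 73 \frac{1}{-14}} = \sqrt{-3686 + \frac{1}{2} \cdot 73 \left(- \frac{1}{14}\right)} = \sqrt{-3686 - \frac{73}{28}} = \sqrt{- \frac{103281}{28}} = \frac{i \sqrt{722967}}{14}$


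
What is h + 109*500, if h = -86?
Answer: 54414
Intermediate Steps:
h + 109*500 = -86 + 109*500 = -86 + 54500 = 54414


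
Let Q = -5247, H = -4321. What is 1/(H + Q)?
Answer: -1/9568 ≈ -0.00010451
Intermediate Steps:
1/(H + Q) = 1/(-4321 - 5247) = 1/(-9568) = -1/9568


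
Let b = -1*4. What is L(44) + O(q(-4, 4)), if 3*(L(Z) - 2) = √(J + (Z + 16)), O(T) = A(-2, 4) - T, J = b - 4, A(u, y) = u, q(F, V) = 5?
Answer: -5 + 2*√13/3 ≈ -2.5963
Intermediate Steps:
b = -4
J = -8 (J = -4 - 4 = -8)
O(T) = -2 - T
L(Z) = 2 + √(8 + Z)/3 (L(Z) = 2 + √(-8 + (Z + 16))/3 = 2 + √(-8 + (16 + Z))/3 = 2 + √(8 + Z)/3)
L(44) + O(q(-4, 4)) = (2 + √(8 + 44)/3) + (-2 - 1*5) = (2 + √52/3) + (-2 - 5) = (2 + (2*√13)/3) - 7 = (2 + 2*√13/3) - 7 = -5 + 2*√13/3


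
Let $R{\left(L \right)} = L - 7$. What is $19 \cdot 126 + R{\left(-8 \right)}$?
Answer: $2379$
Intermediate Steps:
$R{\left(L \right)} = -7 + L$ ($R{\left(L \right)} = L - 7 = -7 + L$)
$19 \cdot 126 + R{\left(-8 \right)} = 19 \cdot 126 - 15 = 2394 - 15 = 2379$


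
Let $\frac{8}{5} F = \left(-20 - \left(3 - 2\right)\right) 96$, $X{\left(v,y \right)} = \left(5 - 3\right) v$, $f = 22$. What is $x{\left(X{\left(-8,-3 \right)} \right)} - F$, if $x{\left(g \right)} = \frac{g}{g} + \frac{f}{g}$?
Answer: $\frac{10077}{8} \approx 1259.6$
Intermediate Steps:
$X{\left(v,y \right)} = 2 v$
$x{\left(g \right)} = 1 + \frac{22}{g}$ ($x{\left(g \right)} = \frac{g}{g} + \frac{22}{g} = 1 + \frac{22}{g}$)
$F = -1260$ ($F = \frac{5 \left(-20 - \left(3 - 2\right)\right) 96}{8} = \frac{5 \left(-20 - 1\right) 96}{8} = \frac{5 \left(\left(-21\right) 96\right)}{8} = \frac{5}{8} \left(-2016\right) = -1260$)
$x{\left(X{\left(-8,-3 \right)} \right)} - F = \frac{22 + 2 \left(-8\right)}{2 \left(-8\right)} - -1260 = \frac{22 - 16}{-16} + 1260 = \left(- \frac{1}{16}\right) 6 + 1260 = - \frac{3}{8} + 1260 = \frac{10077}{8}$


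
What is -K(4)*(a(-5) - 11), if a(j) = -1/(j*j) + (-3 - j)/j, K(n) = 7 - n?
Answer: 858/25 ≈ 34.320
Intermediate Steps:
a(j) = -1/j² + (-3 - j)/j (a(j) = -1/(j²) + (-3 - j)/j = -1/j² + (-3 - j)/j)
-K(4)*(a(-5) - 11) = -(7 - 1*4)*((-1 - 1/(-5)² - 3/(-5)) - 11) = -(7 - 4)*((-1 - 1*1/25 - 3*(-⅕)) - 11) = -3*((-1 - 1/25 + ⅗) - 11) = -3*(-11/25 - 11) = -3*(-286)/25 = -1*(-858/25) = 858/25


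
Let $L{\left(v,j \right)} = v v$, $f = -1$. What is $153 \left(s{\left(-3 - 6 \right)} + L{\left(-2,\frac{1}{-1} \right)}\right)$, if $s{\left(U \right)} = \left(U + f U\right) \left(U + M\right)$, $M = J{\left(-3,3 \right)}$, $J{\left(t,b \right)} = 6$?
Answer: $612$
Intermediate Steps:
$M = 6$
$L{\left(v,j \right)} = v^{2}$
$s{\left(U \right)} = 0$ ($s{\left(U \right)} = \left(U - U\right) \left(U + 6\right) = 0 \left(6 + U\right) = 0$)
$153 \left(s{\left(-3 - 6 \right)} + L{\left(-2,\frac{1}{-1} \right)}\right) = 153 \left(0 + \left(-2\right)^{2}\right) = 153 \left(0 + 4\right) = 153 \cdot 4 = 612$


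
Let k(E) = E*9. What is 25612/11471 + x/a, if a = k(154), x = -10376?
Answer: -41762432/7949403 ≈ -5.2535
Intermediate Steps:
k(E) = 9*E
a = 1386 (a = 9*154 = 1386)
25612/11471 + x/a = 25612/11471 - 10376/1386 = 25612*(1/11471) - 10376*1/1386 = 25612/11471 - 5188/693 = -41762432/7949403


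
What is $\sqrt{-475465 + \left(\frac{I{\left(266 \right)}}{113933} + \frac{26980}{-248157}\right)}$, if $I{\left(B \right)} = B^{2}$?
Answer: $\frac{i \sqrt{42230643810900398905213617}}{9424423827} \approx 689.54 i$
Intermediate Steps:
$\sqrt{-475465 + \left(\frac{I{\left(266 \right)}}{113933} + \frac{26980}{-248157}\right)} = \sqrt{-475465 + \left(\frac{266^{2}}{113933} + \frac{26980}{-248157}\right)} = \sqrt{-475465 + \left(70756 \cdot \frac{1}{113933} + 26980 \left(- \frac{1}{248157}\right)\right)} = \sqrt{-475465 + \left(\frac{70756}{113933} - \frac{26980}{248157}\right)} = \sqrt{-475465 + \frac{14484684352}{28273271481}} = \sqrt{- \frac{13442936540029313}{28273271481}} = \frac{i \sqrt{42230643810900398905213617}}{9424423827}$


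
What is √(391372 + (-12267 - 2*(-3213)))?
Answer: √385531 ≈ 620.91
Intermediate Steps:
√(391372 + (-12267 - 2*(-3213))) = √(391372 + (-12267 - 1*(-6426))) = √(391372 + (-12267 + 6426)) = √(391372 - 5841) = √385531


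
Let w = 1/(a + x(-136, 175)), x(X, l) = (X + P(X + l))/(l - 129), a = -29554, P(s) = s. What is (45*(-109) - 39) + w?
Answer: -6721768510/1359581 ≈ -4944.0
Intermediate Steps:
x(X, l) = (l + 2*X)/(-129 + l) (x(X, l) = (X + (X + l))/(l - 129) = (l + 2*X)/(-129 + l))
w = -46/1359581 (w = 1/(-29554 + (175 + 2*(-136))/(-129 + 175)) = 1/(-29554 + (175 - 272)/46) = 1/(-29554 + (1/46)*(-97)) = 1/(-29554 - 97/46) = 1/(-1359581/46) = -46/1359581 ≈ -3.3834e-5)
(45*(-109) - 39) + w = (45*(-109) - 39) - 46/1359581 = (-4905 - 39) - 46/1359581 = -4944 - 46/1359581 = -6721768510/1359581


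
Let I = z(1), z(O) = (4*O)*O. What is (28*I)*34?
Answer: 3808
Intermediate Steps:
z(O) = 4*O²
I = 4 (I = 4*1² = 4*1 = 4)
(28*I)*34 = (28*4)*34 = 112*34 = 3808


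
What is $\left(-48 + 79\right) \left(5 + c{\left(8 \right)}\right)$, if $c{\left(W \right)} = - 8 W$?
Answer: $-1829$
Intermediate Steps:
$\left(-48 + 79\right) \left(5 + c{\left(8 \right)}\right) = \left(-48 + 79\right) \left(5 - 64\right) = 31 \left(5 - 64\right) = 31 \left(-59\right) = -1829$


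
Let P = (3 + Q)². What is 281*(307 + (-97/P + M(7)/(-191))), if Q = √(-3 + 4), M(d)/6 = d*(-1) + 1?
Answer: 258587721/3056 ≈ 84616.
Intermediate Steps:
M(d) = 6 - 6*d (M(d) = 6*(d*(-1) + 1) = 6*(-d + 1) = 6*(1 - d) = 6 - 6*d)
Q = 1 (Q = √1 = 1)
P = 16 (P = (3 + 1)² = 4² = 16)
281*(307 + (-97/P + M(7)/(-191))) = 281*(307 + (-97/16 + (6 - 6*7)/(-191))) = 281*(307 + (-97*1/16 + (6 - 42)*(-1/191))) = 281*(307 + (-97/16 - 36*(-1/191))) = 281*(307 + (-97/16 + 36/191)) = 281*(307 - 17951/3056) = 281*(920241/3056) = 258587721/3056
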